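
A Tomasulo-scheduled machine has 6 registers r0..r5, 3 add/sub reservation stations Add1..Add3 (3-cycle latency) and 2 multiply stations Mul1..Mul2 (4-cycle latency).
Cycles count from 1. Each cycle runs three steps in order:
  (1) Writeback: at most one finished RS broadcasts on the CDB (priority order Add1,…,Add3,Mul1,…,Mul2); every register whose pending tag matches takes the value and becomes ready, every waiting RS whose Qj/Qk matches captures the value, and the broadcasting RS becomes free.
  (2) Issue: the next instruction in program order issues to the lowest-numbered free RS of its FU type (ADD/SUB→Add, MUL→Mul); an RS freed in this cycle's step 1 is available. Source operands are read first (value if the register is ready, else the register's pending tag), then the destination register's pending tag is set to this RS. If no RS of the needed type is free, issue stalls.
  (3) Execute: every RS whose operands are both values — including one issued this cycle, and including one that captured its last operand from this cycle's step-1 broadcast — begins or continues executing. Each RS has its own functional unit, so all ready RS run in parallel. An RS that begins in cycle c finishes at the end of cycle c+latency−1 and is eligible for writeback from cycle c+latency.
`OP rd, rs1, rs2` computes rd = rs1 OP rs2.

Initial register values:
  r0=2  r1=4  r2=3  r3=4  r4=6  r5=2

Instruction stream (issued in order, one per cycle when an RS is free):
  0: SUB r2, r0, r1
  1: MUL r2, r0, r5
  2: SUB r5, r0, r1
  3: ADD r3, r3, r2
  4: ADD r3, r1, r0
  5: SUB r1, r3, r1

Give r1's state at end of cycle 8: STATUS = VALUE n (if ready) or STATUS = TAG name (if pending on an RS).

STATUS = TAG Add2

cycle 1: issue SUB r2<-Add1 // r0:2,r1:4,r2:Add1,r3:4,r4:6,r5:2
cycle 2: issue MUL r2<-Mul1 // r0:2,r1:4,r2:Mul1,r3:4,r4:6,r5:2
cycle 3: issue SUB r5<-Add2 // r0:2,r1:4,r2:Mul1,r3:4,r4:6,r5:Add2
cycle 4: CDB Add1=-2; issue ADD r3<-Add1 // r0:2,r1:4,r2:Mul1,r3:Add1,r4:6,r5:Add2
cycle 5: issue ADD r3<-Add3 // r0:2,r1:4,r2:Mul1,r3:Add3,r4:6,r5:Add2
cycle 6: CDB Add2=-2; issue SUB r1<-Add2 // r0:2,r1:Add2,r2:Mul1,r3:Add3,r4:6,r5:-2
cycle 7: CDB Mul1=4 // r0:2,r1:Add2,r2:4,r3:Add3,r4:6,r5:-2
cycle 8: CDB Add3=6 // r0:2,r1:Add2,r2:4,r3:6,r4:6,r5:-2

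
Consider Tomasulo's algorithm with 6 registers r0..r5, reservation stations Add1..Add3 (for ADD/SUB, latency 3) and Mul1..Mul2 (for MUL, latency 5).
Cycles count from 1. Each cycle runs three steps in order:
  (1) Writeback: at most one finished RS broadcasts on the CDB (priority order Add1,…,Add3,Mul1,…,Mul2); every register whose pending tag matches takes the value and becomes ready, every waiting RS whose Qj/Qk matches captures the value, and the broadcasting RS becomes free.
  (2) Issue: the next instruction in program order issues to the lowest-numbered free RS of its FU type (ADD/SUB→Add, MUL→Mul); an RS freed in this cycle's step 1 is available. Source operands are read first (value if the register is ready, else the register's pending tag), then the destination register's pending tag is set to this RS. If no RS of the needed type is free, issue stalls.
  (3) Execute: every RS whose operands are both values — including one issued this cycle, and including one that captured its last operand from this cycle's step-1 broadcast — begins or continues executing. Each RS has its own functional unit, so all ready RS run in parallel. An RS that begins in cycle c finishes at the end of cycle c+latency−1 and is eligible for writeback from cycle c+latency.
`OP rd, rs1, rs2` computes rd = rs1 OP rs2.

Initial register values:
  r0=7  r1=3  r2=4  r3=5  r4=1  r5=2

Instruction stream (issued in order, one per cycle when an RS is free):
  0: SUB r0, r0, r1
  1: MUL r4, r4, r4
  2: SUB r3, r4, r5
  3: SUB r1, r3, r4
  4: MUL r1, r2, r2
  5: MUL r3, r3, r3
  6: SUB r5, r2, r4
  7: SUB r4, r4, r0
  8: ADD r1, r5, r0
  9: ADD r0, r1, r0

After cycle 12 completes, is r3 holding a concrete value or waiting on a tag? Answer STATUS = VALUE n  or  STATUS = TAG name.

c1: issue SUB r0<-Add1 | r0:Add1,r1:3,r2:4,r3:5,r4:1,r5:2
c2: issue MUL r4<-Mul1 | r0:Add1,r1:3,r2:4,r3:5,r4:Mul1,r5:2
c3: issue SUB r3<-Add2 | r0:Add1,r1:3,r2:4,r3:Add2,r4:Mul1,r5:2
c4: CDB Add1=4; issue SUB r1<-Add1 | r0:4,r1:Add1,r2:4,r3:Add2,r4:Mul1,r5:2
c5: issue MUL r1<-Mul2 | r0:4,r1:Mul2,r2:4,r3:Add2,r4:Mul1,r5:2
c6: stall | r0:4,r1:Mul2,r2:4,r3:Add2,r4:Mul1,r5:2
c7: CDB Mul1=1; issue MUL r3<-Mul1 | r0:4,r1:Mul2,r2:4,r3:Mul1,r4:1,r5:2
c8: issue SUB r5<-Add3 | r0:4,r1:Mul2,r2:4,r3:Mul1,r4:1,r5:Add3
c9: stall | r0:4,r1:Mul2,r2:4,r3:Mul1,r4:1,r5:Add3
c10: CDB Add2=-1; issue SUB r4<-Add2 | r0:4,r1:Mul2,r2:4,r3:Mul1,r4:Add2,r5:Add3
c11: CDB Add3=3; issue ADD r1<-Add3 | r0:4,r1:Add3,r2:4,r3:Mul1,r4:Add2,r5:3
c12: CDB Mul2=16; stall | r0:4,r1:Add3,r2:4,r3:Mul1,r4:Add2,r5:3

STATUS = TAG Mul1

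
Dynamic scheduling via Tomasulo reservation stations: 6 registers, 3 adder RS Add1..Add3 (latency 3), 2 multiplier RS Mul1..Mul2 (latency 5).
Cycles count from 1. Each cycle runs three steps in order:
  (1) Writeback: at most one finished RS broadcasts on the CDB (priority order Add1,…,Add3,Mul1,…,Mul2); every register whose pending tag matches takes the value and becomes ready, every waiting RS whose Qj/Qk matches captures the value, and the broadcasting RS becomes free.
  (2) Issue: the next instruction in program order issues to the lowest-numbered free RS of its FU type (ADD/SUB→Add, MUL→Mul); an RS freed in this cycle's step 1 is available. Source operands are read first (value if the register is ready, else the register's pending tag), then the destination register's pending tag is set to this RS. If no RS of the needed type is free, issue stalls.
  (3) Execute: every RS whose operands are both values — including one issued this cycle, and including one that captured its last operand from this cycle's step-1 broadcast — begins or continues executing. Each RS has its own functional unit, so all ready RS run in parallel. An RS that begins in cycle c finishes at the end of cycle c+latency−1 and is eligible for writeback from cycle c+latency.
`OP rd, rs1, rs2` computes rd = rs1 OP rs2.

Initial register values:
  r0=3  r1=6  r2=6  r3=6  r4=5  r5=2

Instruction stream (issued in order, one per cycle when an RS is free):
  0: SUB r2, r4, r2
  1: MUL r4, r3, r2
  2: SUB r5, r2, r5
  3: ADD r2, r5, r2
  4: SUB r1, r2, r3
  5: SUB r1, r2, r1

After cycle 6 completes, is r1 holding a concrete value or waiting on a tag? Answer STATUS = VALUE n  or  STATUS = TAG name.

STATUS = TAG Add3

cycle 1: issue SUB r2<-Add1 // r0:3,r1:6,r2:Add1,r3:6,r4:5,r5:2
cycle 2: issue MUL r4<-Mul1 // r0:3,r1:6,r2:Add1,r3:6,r4:Mul1,r5:2
cycle 3: issue SUB r5<-Add2 // r0:3,r1:6,r2:Add1,r3:6,r4:Mul1,r5:Add2
cycle 4: CDB Add1=-1; issue ADD r2<-Add1 // r0:3,r1:6,r2:Add1,r3:6,r4:Mul1,r5:Add2
cycle 5: issue SUB r1<-Add3 // r0:3,r1:Add3,r2:Add1,r3:6,r4:Mul1,r5:Add2
cycle 6: stall // r0:3,r1:Add3,r2:Add1,r3:6,r4:Mul1,r5:Add2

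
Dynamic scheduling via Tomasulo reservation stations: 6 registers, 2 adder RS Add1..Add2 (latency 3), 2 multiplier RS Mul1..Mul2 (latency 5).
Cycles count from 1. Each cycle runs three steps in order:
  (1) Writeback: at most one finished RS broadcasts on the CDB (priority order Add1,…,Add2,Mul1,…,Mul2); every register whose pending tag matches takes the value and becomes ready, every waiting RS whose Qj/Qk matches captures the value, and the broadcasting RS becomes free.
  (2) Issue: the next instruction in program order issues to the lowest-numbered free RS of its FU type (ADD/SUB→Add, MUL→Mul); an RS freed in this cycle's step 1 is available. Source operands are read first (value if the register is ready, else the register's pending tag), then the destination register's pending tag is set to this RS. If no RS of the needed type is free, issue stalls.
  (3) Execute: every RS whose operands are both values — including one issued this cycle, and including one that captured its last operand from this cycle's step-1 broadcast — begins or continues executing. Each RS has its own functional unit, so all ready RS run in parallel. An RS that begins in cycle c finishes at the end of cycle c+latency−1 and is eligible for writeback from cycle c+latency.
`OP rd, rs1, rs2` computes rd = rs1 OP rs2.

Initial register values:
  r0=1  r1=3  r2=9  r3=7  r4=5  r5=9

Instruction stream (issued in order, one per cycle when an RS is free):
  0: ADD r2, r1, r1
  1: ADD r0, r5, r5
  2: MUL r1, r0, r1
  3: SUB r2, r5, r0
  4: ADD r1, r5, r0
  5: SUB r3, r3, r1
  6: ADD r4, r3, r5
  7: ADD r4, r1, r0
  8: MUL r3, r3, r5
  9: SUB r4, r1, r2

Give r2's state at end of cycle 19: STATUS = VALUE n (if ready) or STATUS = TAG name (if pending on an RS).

STATUS = VALUE -9

cycle 1: issue ADD r2<-Add1 // r0:1,r1:3,r2:Add1,r3:7,r4:5,r5:9
cycle 2: issue ADD r0<-Add2 // r0:Add2,r1:3,r2:Add1,r3:7,r4:5,r5:9
cycle 3: issue MUL r1<-Mul1 // r0:Add2,r1:Mul1,r2:Add1,r3:7,r4:5,r5:9
cycle 4: CDB Add1=6; issue SUB r2<-Add1 // r0:Add2,r1:Mul1,r2:Add1,r3:7,r4:5,r5:9
cycle 5: CDB Add2=18; issue ADD r1<-Add2 // r0:18,r1:Add2,r2:Add1,r3:7,r4:5,r5:9
cycle 6: stall // r0:18,r1:Add2,r2:Add1,r3:7,r4:5,r5:9
cycle 7: stall // r0:18,r1:Add2,r2:Add1,r3:7,r4:5,r5:9
cycle 8: CDB Add1=-9; issue SUB r3<-Add1 // r0:18,r1:Add2,r2:-9,r3:Add1,r4:5,r5:9
cycle 9: CDB Add2=27; issue ADD r4<-Add2 // r0:18,r1:27,r2:-9,r3:Add1,r4:Add2,r5:9
cycle 10: CDB Mul1=54; stall // r0:18,r1:27,r2:-9,r3:Add1,r4:Add2,r5:9
cycle 11: stall // r0:18,r1:27,r2:-9,r3:Add1,r4:Add2,r5:9
cycle 12: CDB Add1=-20; issue ADD r4<-Add1 // r0:18,r1:27,r2:-9,r3:-20,r4:Add1,r5:9
cycle 13: issue MUL r3<-Mul1 // r0:18,r1:27,r2:-9,r3:Mul1,r4:Add1,r5:9
cycle 14: stall // r0:18,r1:27,r2:-9,r3:Mul1,r4:Add1,r5:9
cycle 15: CDB Add1=45; issue SUB r4<-Add1 // r0:18,r1:27,r2:-9,r3:Mul1,r4:Add1,r5:9
cycle 16: CDB Add2=-11 // r0:18,r1:27,r2:-9,r3:Mul1,r4:Add1,r5:9
cycle 17: - // r0:18,r1:27,r2:-9,r3:Mul1,r4:Add1,r5:9
cycle 18: CDB Add1=36 // r0:18,r1:27,r2:-9,r3:Mul1,r4:36,r5:9
cycle 19: CDB Mul1=-180 // r0:18,r1:27,r2:-9,r3:-180,r4:36,r5:9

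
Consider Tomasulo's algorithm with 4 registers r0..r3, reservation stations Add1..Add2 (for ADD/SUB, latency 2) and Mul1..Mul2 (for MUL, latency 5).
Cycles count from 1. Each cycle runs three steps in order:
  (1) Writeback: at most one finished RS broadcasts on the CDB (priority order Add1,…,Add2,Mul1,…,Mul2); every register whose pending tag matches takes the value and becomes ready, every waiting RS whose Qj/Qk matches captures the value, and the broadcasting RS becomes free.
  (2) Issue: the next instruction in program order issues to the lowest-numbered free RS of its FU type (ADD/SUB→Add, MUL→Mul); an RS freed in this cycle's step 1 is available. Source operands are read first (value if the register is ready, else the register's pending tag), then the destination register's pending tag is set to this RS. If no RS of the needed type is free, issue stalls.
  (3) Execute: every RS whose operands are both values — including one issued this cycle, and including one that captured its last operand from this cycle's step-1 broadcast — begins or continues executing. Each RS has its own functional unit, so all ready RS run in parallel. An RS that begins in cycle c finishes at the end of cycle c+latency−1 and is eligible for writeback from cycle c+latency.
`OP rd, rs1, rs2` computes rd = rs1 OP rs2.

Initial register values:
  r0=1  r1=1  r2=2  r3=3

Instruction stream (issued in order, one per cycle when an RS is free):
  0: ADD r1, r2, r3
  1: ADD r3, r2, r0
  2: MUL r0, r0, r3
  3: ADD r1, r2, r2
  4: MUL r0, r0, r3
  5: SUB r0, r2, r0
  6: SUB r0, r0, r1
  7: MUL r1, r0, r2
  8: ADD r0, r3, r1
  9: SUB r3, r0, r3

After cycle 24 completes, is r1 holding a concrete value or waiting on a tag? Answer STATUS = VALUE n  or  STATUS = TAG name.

  c1: issue ADD r1<-Add1  regs: r0:1,r1:Add1,r2:2,r3:3
  c2: issue ADD r3<-Add2  regs: r0:1,r1:Add1,r2:2,r3:Add2
  c3: CDB Add1=5; issue MUL r0<-Mul1  regs: r0:Mul1,r1:5,r2:2,r3:Add2
  c4: CDB Add2=3; issue ADD r1<-Add1  regs: r0:Mul1,r1:Add1,r2:2,r3:3
  c5: issue MUL r0<-Mul2  regs: r0:Mul2,r1:Add1,r2:2,r3:3
  c6: CDB Add1=4; issue SUB r0<-Add1  regs: r0:Add1,r1:4,r2:2,r3:3
  c7: issue SUB r0<-Add2  regs: r0:Add2,r1:4,r2:2,r3:3
  c8: stall  regs: r0:Add2,r1:4,r2:2,r3:3
  c9: CDB Mul1=3; issue MUL r1<-Mul1  regs: r0:Add2,r1:Mul1,r2:2,r3:3
  c10: stall  regs: r0:Add2,r1:Mul1,r2:2,r3:3
  c11: stall  regs: r0:Add2,r1:Mul1,r2:2,r3:3
  c12: stall  regs: r0:Add2,r1:Mul1,r2:2,r3:3
  c13: stall  regs: r0:Add2,r1:Mul1,r2:2,r3:3
  c14: CDB Mul2=9; stall  regs: r0:Add2,r1:Mul1,r2:2,r3:3
  c15: stall  regs: r0:Add2,r1:Mul1,r2:2,r3:3
  c16: CDB Add1=-7; issue ADD r0<-Add1  regs: r0:Add1,r1:Mul1,r2:2,r3:3
  c17: stall  regs: r0:Add1,r1:Mul1,r2:2,r3:3
  c18: CDB Add2=-11; issue SUB r3<-Add2  regs: r0:Add1,r1:Mul1,r2:2,r3:Add2
  c19: -  regs: r0:Add1,r1:Mul1,r2:2,r3:Add2
  c20: -  regs: r0:Add1,r1:Mul1,r2:2,r3:Add2
  c21: -  regs: r0:Add1,r1:Mul1,r2:2,r3:Add2
  c22: -  regs: r0:Add1,r1:Mul1,r2:2,r3:Add2
  c23: CDB Mul1=-22  regs: r0:Add1,r1:-22,r2:2,r3:Add2
  c24: -  regs: r0:Add1,r1:-22,r2:2,r3:Add2

STATUS = VALUE -22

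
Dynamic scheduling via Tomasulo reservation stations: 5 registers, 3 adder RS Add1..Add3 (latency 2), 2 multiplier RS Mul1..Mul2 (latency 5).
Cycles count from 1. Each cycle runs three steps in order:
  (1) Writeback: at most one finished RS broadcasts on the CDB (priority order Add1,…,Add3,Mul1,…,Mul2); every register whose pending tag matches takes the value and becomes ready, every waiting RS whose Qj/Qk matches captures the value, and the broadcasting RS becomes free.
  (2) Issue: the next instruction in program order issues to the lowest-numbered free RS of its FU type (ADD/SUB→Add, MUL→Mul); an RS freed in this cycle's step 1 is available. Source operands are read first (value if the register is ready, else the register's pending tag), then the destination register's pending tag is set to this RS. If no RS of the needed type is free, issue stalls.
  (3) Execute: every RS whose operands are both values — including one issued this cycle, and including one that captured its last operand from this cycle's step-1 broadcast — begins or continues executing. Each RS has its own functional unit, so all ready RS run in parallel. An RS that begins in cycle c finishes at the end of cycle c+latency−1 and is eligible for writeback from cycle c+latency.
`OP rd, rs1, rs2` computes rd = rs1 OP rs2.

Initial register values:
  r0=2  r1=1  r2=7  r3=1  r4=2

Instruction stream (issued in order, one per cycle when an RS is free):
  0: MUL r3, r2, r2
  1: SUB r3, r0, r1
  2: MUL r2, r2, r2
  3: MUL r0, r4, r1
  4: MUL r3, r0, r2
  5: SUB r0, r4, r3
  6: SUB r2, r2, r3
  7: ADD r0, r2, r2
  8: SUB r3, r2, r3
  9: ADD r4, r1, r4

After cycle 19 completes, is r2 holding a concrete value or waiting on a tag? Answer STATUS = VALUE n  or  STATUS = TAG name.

cycle 1: issue MUL r3<-Mul1 // r0:2,r1:1,r2:7,r3:Mul1,r4:2
cycle 2: issue SUB r3<-Add1 // r0:2,r1:1,r2:7,r3:Add1,r4:2
cycle 3: issue MUL r2<-Mul2 // r0:2,r1:1,r2:Mul2,r3:Add1,r4:2
cycle 4: CDB Add1=1; stall // r0:2,r1:1,r2:Mul2,r3:1,r4:2
cycle 5: stall // r0:2,r1:1,r2:Mul2,r3:1,r4:2
cycle 6: CDB Mul1=49; issue MUL r0<-Mul1 // r0:Mul1,r1:1,r2:Mul2,r3:1,r4:2
cycle 7: stall // r0:Mul1,r1:1,r2:Mul2,r3:1,r4:2
cycle 8: CDB Mul2=49; issue MUL r3<-Mul2 // r0:Mul1,r1:1,r2:49,r3:Mul2,r4:2
cycle 9: issue SUB r0<-Add1 // r0:Add1,r1:1,r2:49,r3:Mul2,r4:2
cycle 10: issue SUB r2<-Add2 // r0:Add1,r1:1,r2:Add2,r3:Mul2,r4:2
cycle 11: CDB Mul1=2; issue ADD r0<-Add3 // r0:Add3,r1:1,r2:Add2,r3:Mul2,r4:2
cycle 12: stall // r0:Add3,r1:1,r2:Add2,r3:Mul2,r4:2
cycle 13: stall // r0:Add3,r1:1,r2:Add2,r3:Mul2,r4:2
cycle 14: stall // r0:Add3,r1:1,r2:Add2,r3:Mul2,r4:2
cycle 15: stall // r0:Add3,r1:1,r2:Add2,r3:Mul2,r4:2
cycle 16: CDB Mul2=98; stall // r0:Add3,r1:1,r2:Add2,r3:98,r4:2
cycle 17: stall // r0:Add3,r1:1,r2:Add2,r3:98,r4:2
cycle 18: CDB Add1=-96; issue SUB r3<-Add1 // r0:Add3,r1:1,r2:Add2,r3:Add1,r4:2
cycle 19: CDB Add2=-49; issue ADD r4<-Add2 // r0:Add3,r1:1,r2:-49,r3:Add1,r4:Add2

STATUS = VALUE -49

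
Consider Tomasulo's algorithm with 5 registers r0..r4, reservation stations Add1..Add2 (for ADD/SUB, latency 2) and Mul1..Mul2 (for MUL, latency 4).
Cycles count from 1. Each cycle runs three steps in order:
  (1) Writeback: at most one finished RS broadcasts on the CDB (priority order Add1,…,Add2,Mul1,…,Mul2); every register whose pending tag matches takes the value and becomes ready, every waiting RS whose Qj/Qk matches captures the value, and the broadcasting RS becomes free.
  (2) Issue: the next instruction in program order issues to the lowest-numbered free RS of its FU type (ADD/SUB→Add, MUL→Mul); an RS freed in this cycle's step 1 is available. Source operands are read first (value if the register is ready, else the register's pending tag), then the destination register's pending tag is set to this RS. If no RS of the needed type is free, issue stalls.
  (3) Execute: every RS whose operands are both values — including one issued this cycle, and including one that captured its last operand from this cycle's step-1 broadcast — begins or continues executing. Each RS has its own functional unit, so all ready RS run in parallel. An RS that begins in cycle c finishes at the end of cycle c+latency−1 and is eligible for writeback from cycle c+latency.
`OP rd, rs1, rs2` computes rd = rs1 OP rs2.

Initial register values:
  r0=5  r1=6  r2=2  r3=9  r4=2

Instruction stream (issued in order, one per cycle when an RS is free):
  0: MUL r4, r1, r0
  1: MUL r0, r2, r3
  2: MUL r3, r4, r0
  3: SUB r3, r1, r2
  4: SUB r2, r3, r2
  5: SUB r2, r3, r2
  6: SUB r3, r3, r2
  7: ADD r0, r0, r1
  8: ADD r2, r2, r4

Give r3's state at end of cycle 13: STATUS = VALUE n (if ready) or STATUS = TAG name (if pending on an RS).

STATUS = TAG Add2

  c1: issue MUL r4<-Mul1  regs: r0:5,r1:6,r2:2,r3:9,r4:Mul1
  c2: issue MUL r0<-Mul2  regs: r0:Mul2,r1:6,r2:2,r3:9,r4:Mul1
  c3: stall  regs: r0:Mul2,r1:6,r2:2,r3:9,r4:Mul1
  c4: stall  regs: r0:Mul2,r1:6,r2:2,r3:9,r4:Mul1
  c5: CDB Mul1=30; issue MUL r3<-Mul1  regs: r0:Mul2,r1:6,r2:2,r3:Mul1,r4:30
  c6: CDB Mul2=18; issue SUB r3<-Add1  regs: r0:18,r1:6,r2:2,r3:Add1,r4:30
  c7: issue SUB r2<-Add2  regs: r0:18,r1:6,r2:Add2,r3:Add1,r4:30
  c8: CDB Add1=4; issue SUB r2<-Add1  regs: r0:18,r1:6,r2:Add1,r3:4,r4:30
  c9: stall  regs: r0:18,r1:6,r2:Add1,r3:4,r4:30
  c10: CDB Add2=2; issue SUB r3<-Add2  regs: r0:18,r1:6,r2:Add1,r3:Add2,r4:30
  c11: CDB Mul1=540; stall  regs: r0:18,r1:6,r2:Add1,r3:Add2,r4:30
  c12: CDB Add1=2; issue ADD r0<-Add1  regs: r0:Add1,r1:6,r2:2,r3:Add2,r4:30
  c13: stall  regs: r0:Add1,r1:6,r2:2,r3:Add2,r4:30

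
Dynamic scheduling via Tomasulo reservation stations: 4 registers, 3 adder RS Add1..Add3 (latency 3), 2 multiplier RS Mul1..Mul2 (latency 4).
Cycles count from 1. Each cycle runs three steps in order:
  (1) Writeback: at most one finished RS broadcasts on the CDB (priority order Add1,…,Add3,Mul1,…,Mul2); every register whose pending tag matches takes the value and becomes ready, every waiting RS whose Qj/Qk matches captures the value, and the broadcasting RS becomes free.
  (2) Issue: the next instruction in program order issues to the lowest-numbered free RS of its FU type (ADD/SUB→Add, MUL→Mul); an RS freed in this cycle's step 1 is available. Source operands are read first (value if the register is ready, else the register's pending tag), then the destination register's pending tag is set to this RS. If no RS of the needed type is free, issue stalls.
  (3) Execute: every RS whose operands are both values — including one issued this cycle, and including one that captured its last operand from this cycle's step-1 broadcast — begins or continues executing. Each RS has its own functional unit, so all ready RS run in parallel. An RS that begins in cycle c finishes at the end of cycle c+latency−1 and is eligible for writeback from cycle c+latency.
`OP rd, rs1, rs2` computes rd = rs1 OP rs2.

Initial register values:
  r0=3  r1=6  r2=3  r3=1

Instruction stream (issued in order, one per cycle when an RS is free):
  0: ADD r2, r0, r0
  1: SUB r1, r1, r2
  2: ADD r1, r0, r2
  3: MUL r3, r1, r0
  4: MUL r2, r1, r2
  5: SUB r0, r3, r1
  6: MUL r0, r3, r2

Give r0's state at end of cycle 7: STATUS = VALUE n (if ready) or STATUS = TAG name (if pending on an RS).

STATUS = TAG Add1

cycle 1: issue ADD r2<-Add1 // r0:3,r1:6,r2:Add1,r3:1
cycle 2: issue SUB r1<-Add2 // r0:3,r1:Add2,r2:Add1,r3:1
cycle 3: issue ADD r1<-Add3 // r0:3,r1:Add3,r2:Add1,r3:1
cycle 4: CDB Add1=6; issue MUL r3<-Mul1 // r0:3,r1:Add3,r2:6,r3:Mul1
cycle 5: issue MUL r2<-Mul2 // r0:3,r1:Add3,r2:Mul2,r3:Mul1
cycle 6: issue SUB r0<-Add1 // r0:Add1,r1:Add3,r2:Mul2,r3:Mul1
cycle 7: CDB Add2=0; stall // r0:Add1,r1:Add3,r2:Mul2,r3:Mul1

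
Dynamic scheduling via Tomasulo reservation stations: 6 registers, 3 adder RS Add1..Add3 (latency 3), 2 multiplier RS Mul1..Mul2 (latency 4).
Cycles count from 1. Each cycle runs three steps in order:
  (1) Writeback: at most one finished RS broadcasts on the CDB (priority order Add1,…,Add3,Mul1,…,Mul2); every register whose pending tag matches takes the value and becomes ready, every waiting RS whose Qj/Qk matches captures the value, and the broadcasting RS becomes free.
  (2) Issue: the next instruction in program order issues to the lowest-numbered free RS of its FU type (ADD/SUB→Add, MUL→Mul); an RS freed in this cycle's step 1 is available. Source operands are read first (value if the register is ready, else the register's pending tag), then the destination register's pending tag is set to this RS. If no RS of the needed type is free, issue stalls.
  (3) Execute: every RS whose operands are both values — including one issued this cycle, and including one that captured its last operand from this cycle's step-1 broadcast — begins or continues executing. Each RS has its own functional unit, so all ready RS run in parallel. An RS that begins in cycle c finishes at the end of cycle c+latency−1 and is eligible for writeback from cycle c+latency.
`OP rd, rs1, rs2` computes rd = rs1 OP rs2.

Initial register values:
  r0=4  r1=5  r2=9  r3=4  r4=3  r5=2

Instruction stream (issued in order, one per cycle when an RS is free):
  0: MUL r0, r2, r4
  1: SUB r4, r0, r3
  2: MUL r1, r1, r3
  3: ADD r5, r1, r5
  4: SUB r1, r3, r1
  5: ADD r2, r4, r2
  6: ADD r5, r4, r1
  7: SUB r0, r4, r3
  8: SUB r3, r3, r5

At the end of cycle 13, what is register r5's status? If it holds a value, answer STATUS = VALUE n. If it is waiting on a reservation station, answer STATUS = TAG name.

STATUS = TAG Add2

cycle 1: issue MUL r0<-Mul1 // r0:Mul1,r1:5,r2:9,r3:4,r4:3,r5:2
cycle 2: issue SUB r4<-Add1 // r0:Mul1,r1:5,r2:9,r3:4,r4:Add1,r5:2
cycle 3: issue MUL r1<-Mul2 // r0:Mul1,r1:Mul2,r2:9,r3:4,r4:Add1,r5:2
cycle 4: issue ADD r5<-Add2 // r0:Mul1,r1:Mul2,r2:9,r3:4,r4:Add1,r5:Add2
cycle 5: CDB Mul1=27; issue SUB r1<-Add3 // r0:27,r1:Add3,r2:9,r3:4,r4:Add1,r5:Add2
cycle 6: stall // r0:27,r1:Add3,r2:9,r3:4,r4:Add1,r5:Add2
cycle 7: CDB Mul2=20; stall // r0:27,r1:Add3,r2:9,r3:4,r4:Add1,r5:Add2
cycle 8: CDB Add1=23; issue ADD r2<-Add1 // r0:27,r1:Add3,r2:Add1,r3:4,r4:23,r5:Add2
cycle 9: stall // r0:27,r1:Add3,r2:Add1,r3:4,r4:23,r5:Add2
cycle 10: CDB Add2=22; issue ADD r5<-Add2 // r0:27,r1:Add3,r2:Add1,r3:4,r4:23,r5:Add2
cycle 11: CDB Add1=32; issue SUB r0<-Add1 // r0:Add1,r1:Add3,r2:32,r3:4,r4:23,r5:Add2
cycle 12: CDB Add3=-16; issue SUB r3<-Add3 // r0:Add1,r1:-16,r2:32,r3:Add3,r4:23,r5:Add2
cycle 13: - // r0:Add1,r1:-16,r2:32,r3:Add3,r4:23,r5:Add2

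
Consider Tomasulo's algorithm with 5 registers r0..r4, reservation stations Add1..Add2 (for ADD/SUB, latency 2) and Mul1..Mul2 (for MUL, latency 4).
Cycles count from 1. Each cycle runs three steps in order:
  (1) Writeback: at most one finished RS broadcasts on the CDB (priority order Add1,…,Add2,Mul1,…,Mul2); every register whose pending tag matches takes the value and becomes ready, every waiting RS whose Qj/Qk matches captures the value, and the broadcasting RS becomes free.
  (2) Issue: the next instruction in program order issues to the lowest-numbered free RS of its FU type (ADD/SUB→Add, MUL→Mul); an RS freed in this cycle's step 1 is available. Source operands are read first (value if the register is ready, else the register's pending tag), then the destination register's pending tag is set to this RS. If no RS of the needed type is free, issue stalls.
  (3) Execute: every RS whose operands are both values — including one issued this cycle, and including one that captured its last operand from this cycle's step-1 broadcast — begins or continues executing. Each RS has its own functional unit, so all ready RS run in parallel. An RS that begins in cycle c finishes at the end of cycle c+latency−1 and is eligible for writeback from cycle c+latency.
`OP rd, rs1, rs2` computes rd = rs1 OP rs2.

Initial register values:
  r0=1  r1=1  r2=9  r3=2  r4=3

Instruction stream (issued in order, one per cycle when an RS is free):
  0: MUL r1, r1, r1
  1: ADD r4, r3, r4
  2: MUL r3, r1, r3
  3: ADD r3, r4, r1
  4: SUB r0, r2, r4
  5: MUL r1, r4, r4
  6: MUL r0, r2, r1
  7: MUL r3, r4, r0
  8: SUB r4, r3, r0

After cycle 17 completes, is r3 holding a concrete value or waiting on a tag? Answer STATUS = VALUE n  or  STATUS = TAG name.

STATUS = TAG Mul1

c1: issue MUL r1<-Mul1 | r0:1,r1:Mul1,r2:9,r3:2,r4:3
c2: issue ADD r4<-Add1 | r0:1,r1:Mul1,r2:9,r3:2,r4:Add1
c3: issue MUL r3<-Mul2 | r0:1,r1:Mul1,r2:9,r3:Mul2,r4:Add1
c4: CDB Add1=5; issue ADD r3<-Add1 | r0:1,r1:Mul1,r2:9,r3:Add1,r4:5
c5: CDB Mul1=1; issue SUB r0<-Add2 | r0:Add2,r1:1,r2:9,r3:Add1,r4:5
c6: issue MUL r1<-Mul1 | r0:Add2,r1:Mul1,r2:9,r3:Add1,r4:5
c7: CDB Add1=6; stall | r0:Add2,r1:Mul1,r2:9,r3:6,r4:5
c8: CDB Add2=4; stall | r0:4,r1:Mul1,r2:9,r3:6,r4:5
c9: CDB Mul2=2; issue MUL r0<-Mul2 | r0:Mul2,r1:Mul1,r2:9,r3:6,r4:5
c10: CDB Mul1=25; issue MUL r3<-Mul1 | r0:Mul2,r1:25,r2:9,r3:Mul1,r4:5
c11: issue SUB r4<-Add1 | r0:Mul2,r1:25,r2:9,r3:Mul1,r4:Add1
c12: - | r0:Mul2,r1:25,r2:9,r3:Mul1,r4:Add1
c13: - | r0:Mul2,r1:25,r2:9,r3:Mul1,r4:Add1
c14: CDB Mul2=225 | r0:225,r1:25,r2:9,r3:Mul1,r4:Add1
c15: - | r0:225,r1:25,r2:9,r3:Mul1,r4:Add1
c16: - | r0:225,r1:25,r2:9,r3:Mul1,r4:Add1
c17: - | r0:225,r1:25,r2:9,r3:Mul1,r4:Add1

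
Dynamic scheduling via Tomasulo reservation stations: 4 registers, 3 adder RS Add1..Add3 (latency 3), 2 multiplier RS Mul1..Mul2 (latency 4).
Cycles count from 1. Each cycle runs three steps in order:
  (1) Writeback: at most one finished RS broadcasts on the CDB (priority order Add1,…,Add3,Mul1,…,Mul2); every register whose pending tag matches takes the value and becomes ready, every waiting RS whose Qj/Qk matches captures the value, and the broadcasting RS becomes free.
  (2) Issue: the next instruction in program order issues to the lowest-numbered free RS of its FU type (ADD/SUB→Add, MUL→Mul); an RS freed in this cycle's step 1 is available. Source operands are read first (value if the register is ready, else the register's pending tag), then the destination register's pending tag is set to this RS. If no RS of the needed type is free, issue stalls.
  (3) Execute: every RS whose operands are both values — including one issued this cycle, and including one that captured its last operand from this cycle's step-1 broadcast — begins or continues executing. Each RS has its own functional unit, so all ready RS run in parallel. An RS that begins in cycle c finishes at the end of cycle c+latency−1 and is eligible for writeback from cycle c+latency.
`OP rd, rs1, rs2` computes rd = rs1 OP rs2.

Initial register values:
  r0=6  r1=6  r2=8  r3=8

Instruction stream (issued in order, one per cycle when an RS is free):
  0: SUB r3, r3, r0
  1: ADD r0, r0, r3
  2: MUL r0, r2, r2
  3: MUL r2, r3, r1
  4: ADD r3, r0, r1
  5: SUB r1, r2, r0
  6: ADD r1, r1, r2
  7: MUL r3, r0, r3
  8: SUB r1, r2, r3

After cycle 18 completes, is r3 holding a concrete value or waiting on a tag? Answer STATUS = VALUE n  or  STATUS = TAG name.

STATUS = VALUE 4480

c1: issue SUB r3<-Add1 | r0:6,r1:6,r2:8,r3:Add1
c2: issue ADD r0<-Add2 | r0:Add2,r1:6,r2:8,r3:Add1
c3: issue MUL r0<-Mul1 | r0:Mul1,r1:6,r2:8,r3:Add1
c4: CDB Add1=2; issue MUL r2<-Mul2 | r0:Mul1,r1:6,r2:Mul2,r3:2
c5: issue ADD r3<-Add1 | r0:Mul1,r1:6,r2:Mul2,r3:Add1
c6: issue SUB r1<-Add3 | r0:Mul1,r1:Add3,r2:Mul2,r3:Add1
c7: CDB Add2=8; issue ADD r1<-Add2 | r0:Mul1,r1:Add2,r2:Mul2,r3:Add1
c8: CDB Mul1=64; issue MUL r3<-Mul1 | r0:64,r1:Add2,r2:Mul2,r3:Mul1
c9: CDB Mul2=12; stall | r0:64,r1:Add2,r2:12,r3:Mul1
c10: stall | r0:64,r1:Add2,r2:12,r3:Mul1
c11: CDB Add1=70; issue SUB r1<-Add1 | r0:64,r1:Add1,r2:12,r3:Mul1
c12: CDB Add3=-52 | r0:64,r1:Add1,r2:12,r3:Mul1
c13: - | r0:64,r1:Add1,r2:12,r3:Mul1
c14: - | r0:64,r1:Add1,r2:12,r3:Mul1
c15: CDB Add2=-40 | r0:64,r1:Add1,r2:12,r3:Mul1
c16: CDB Mul1=4480 | r0:64,r1:Add1,r2:12,r3:4480
c17: - | r0:64,r1:Add1,r2:12,r3:4480
c18: - | r0:64,r1:Add1,r2:12,r3:4480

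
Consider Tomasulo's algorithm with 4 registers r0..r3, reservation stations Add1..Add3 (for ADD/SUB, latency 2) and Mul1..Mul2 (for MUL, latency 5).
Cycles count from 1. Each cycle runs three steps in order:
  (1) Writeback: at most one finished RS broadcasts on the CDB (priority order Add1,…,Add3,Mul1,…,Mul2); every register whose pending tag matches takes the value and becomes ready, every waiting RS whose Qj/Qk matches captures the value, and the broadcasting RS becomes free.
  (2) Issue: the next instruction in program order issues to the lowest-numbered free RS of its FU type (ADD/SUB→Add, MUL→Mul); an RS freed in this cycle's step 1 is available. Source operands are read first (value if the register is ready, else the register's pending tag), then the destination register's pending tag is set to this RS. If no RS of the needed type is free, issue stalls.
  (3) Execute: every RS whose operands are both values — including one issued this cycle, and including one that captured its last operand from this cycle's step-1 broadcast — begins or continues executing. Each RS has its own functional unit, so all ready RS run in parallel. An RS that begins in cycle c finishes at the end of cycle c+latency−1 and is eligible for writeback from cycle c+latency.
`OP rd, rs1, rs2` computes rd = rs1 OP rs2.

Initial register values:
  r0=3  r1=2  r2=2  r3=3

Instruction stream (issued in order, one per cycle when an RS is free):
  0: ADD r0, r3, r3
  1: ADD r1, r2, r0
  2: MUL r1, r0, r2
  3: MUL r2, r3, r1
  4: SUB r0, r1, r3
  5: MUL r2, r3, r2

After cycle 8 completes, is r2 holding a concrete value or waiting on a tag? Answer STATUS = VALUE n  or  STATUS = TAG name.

STATUS = TAG Mul1

cycle 1: issue ADD r0<-Add1 // r0:Add1,r1:2,r2:2,r3:3
cycle 2: issue ADD r1<-Add2 // r0:Add1,r1:Add2,r2:2,r3:3
cycle 3: CDB Add1=6; issue MUL r1<-Mul1 // r0:6,r1:Mul1,r2:2,r3:3
cycle 4: issue MUL r2<-Mul2 // r0:6,r1:Mul1,r2:Mul2,r3:3
cycle 5: CDB Add2=8; issue SUB r0<-Add1 // r0:Add1,r1:Mul1,r2:Mul2,r3:3
cycle 6: stall // r0:Add1,r1:Mul1,r2:Mul2,r3:3
cycle 7: stall // r0:Add1,r1:Mul1,r2:Mul2,r3:3
cycle 8: CDB Mul1=12; issue MUL r2<-Mul1 // r0:Add1,r1:12,r2:Mul1,r3:3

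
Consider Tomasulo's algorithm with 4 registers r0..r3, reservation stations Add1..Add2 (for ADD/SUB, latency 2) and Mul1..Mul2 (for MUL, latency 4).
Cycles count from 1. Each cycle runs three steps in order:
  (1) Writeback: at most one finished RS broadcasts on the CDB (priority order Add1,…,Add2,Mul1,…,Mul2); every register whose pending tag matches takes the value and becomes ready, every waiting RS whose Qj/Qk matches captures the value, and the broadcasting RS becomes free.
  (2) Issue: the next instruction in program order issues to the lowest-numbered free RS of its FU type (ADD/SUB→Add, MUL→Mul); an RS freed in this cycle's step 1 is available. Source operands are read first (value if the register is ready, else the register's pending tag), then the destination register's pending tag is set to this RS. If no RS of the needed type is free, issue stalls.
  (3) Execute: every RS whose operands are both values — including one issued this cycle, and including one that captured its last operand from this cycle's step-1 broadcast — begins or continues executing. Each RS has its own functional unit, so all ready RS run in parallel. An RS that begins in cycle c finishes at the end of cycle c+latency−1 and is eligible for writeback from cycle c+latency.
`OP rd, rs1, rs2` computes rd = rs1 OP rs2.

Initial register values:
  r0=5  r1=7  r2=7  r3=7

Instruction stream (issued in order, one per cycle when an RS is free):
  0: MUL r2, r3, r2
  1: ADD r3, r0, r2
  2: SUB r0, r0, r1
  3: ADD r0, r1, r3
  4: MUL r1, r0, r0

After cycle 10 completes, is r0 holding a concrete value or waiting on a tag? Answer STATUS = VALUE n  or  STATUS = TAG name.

  c1: issue MUL r2<-Mul1  regs: r0:5,r1:7,r2:Mul1,r3:7
  c2: issue ADD r3<-Add1  regs: r0:5,r1:7,r2:Mul1,r3:Add1
  c3: issue SUB r0<-Add2  regs: r0:Add2,r1:7,r2:Mul1,r3:Add1
  c4: stall  regs: r0:Add2,r1:7,r2:Mul1,r3:Add1
  c5: CDB Add2=-2; issue ADD r0<-Add2  regs: r0:Add2,r1:7,r2:Mul1,r3:Add1
  c6: CDB Mul1=49; issue MUL r1<-Mul1  regs: r0:Add2,r1:Mul1,r2:49,r3:Add1
  c7: -  regs: r0:Add2,r1:Mul1,r2:49,r3:Add1
  c8: CDB Add1=54  regs: r0:Add2,r1:Mul1,r2:49,r3:54
  c9: -  regs: r0:Add2,r1:Mul1,r2:49,r3:54
  c10: CDB Add2=61  regs: r0:61,r1:Mul1,r2:49,r3:54

STATUS = VALUE 61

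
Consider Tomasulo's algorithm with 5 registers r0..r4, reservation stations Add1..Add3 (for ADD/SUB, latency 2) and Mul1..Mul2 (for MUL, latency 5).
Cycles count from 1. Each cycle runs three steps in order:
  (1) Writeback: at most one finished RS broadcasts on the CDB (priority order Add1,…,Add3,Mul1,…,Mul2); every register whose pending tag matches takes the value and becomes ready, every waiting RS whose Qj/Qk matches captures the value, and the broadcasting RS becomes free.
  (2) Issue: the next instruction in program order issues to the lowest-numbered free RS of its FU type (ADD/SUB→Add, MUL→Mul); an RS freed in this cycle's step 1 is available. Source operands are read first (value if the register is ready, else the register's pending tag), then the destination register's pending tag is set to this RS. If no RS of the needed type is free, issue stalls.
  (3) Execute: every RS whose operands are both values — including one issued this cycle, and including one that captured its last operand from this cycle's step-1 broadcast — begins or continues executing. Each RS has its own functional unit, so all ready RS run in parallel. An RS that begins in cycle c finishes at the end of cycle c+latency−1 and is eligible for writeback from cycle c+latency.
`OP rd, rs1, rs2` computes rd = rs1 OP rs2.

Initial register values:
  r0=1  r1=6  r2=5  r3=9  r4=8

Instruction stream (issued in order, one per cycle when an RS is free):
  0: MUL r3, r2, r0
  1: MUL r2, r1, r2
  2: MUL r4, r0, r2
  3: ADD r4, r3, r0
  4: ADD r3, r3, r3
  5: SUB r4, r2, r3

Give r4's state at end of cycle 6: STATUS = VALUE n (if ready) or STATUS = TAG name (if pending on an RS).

c1: issue MUL r3<-Mul1 | r0:1,r1:6,r2:5,r3:Mul1,r4:8
c2: issue MUL r2<-Mul2 | r0:1,r1:6,r2:Mul2,r3:Mul1,r4:8
c3: stall | r0:1,r1:6,r2:Mul2,r3:Mul1,r4:8
c4: stall | r0:1,r1:6,r2:Mul2,r3:Mul1,r4:8
c5: stall | r0:1,r1:6,r2:Mul2,r3:Mul1,r4:8
c6: CDB Mul1=5; issue MUL r4<-Mul1 | r0:1,r1:6,r2:Mul2,r3:5,r4:Mul1

STATUS = TAG Mul1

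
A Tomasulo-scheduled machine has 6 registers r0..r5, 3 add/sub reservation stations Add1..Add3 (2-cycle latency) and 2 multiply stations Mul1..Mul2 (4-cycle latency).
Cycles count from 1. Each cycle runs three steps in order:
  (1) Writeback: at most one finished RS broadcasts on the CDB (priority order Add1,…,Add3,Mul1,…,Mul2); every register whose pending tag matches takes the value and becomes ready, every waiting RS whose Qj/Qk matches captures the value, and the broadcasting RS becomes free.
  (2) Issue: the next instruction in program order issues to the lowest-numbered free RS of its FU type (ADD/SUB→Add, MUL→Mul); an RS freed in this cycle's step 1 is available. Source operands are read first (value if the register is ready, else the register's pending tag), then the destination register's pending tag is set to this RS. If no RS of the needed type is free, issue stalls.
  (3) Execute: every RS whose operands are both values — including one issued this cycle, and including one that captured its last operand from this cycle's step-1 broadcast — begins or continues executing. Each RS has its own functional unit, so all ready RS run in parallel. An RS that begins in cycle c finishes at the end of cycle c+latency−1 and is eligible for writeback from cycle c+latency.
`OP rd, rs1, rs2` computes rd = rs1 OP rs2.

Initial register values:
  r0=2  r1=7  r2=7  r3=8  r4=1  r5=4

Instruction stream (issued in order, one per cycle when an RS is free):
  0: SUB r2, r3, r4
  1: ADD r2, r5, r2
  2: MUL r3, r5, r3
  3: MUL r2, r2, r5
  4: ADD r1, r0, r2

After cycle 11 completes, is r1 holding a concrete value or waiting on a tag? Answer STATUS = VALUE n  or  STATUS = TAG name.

c1: issue SUB r2<-Add1 | r0:2,r1:7,r2:Add1,r3:8,r4:1,r5:4
c2: issue ADD r2<-Add2 | r0:2,r1:7,r2:Add2,r3:8,r4:1,r5:4
c3: CDB Add1=7; issue MUL r3<-Mul1 | r0:2,r1:7,r2:Add2,r3:Mul1,r4:1,r5:4
c4: issue MUL r2<-Mul2 | r0:2,r1:7,r2:Mul2,r3:Mul1,r4:1,r5:4
c5: CDB Add2=11; issue ADD r1<-Add1 | r0:2,r1:Add1,r2:Mul2,r3:Mul1,r4:1,r5:4
c6: - | r0:2,r1:Add1,r2:Mul2,r3:Mul1,r4:1,r5:4
c7: CDB Mul1=32 | r0:2,r1:Add1,r2:Mul2,r3:32,r4:1,r5:4
c8: - | r0:2,r1:Add1,r2:Mul2,r3:32,r4:1,r5:4
c9: CDB Mul2=44 | r0:2,r1:Add1,r2:44,r3:32,r4:1,r5:4
c10: - | r0:2,r1:Add1,r2:44,r3:32,r4:1,r5:4
c11: CDB Add1=46 | r0:2,r1:46,r2:44,r3:32,r4:1,r5:4

STATUS = VALUE 46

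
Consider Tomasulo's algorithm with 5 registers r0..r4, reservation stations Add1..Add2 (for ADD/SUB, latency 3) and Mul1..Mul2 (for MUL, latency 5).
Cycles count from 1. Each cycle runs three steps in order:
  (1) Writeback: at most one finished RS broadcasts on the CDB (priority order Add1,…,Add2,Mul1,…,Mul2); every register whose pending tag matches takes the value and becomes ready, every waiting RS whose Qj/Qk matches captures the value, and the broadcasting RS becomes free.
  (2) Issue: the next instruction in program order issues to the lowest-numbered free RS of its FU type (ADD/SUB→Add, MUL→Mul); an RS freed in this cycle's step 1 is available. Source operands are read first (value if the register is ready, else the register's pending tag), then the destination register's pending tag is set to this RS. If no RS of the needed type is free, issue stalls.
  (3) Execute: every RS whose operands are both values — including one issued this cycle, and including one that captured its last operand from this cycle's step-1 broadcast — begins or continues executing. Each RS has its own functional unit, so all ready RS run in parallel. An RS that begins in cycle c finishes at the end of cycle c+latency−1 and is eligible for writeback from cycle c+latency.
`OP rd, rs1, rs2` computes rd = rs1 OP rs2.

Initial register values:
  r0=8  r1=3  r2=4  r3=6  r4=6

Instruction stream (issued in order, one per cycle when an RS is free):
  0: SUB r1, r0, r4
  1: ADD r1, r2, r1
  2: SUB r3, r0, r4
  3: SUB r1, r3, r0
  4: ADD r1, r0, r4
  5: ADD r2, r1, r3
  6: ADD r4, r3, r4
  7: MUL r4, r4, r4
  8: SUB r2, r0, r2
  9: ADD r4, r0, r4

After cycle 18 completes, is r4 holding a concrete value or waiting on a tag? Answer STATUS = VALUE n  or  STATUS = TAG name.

c1: issue SUB r1<-Add1 | r0:8,r1:Add1,r2:4,r3:6,r4:6
c2: issue ADD r1<-Add2 | r0:8,r1:Add2,r2:4,r3:6,r4:6
c3: stall | r0:8,r1:Add2,r2:4,r3:6,r4:6
c4: CDB Add1=2; issue SUB r3<-Add1 | r0:8,r1:Add2,r2:4,r3:Add1,r4:6
c5: stall | r0:8,r1:Add2,r2:4,r3:Add1,r4:6
c6: stall | r0:8,r1:Add2,r2:4,r3:Add1,r4:6
c7: CDB Add1=2; issue SUB r1<-Add1 | r0:8,r1:Add1,r2:4,r3:2,r4:6
c8: CDB Add2=6; issue ADD r1<-Add2 | r0:8,r1:Add2,r2:4,r3:2,r4:6
c9: stall | r0:8,r1:Add2,r2:4,r3:2,r4:6
c10: CDB Add1=-6; issue ADD r2<-Add1 | r0:8,r1:Add2,r2:Add1,r3:2,r4:6
c11: CDB Add2=14; issue ADD r4<-Add2 | r0:8,r1:14,r2:Add1,r3:2,r4:Add2
c12: issue MUL r4<-Mul1 | r0:8,r1:14,r2:Add1,r3:2,r4:Mul1
c13: stall | r0:8,r1:14,r2:Add1,r3:2,r4:Mul1
c14: CDB Add1=16; issue SUB r2<-Add1 | r0:8,r1:14,r2:Add1,r3:2,r4:Mul1
c15: CDB Add2=8; issue ADD r4<-Add2 | r0:8,r1:14,r2:Add1,r3:2,r4:Add2
c16: - | r0:8,r1:14,r2:Add1,r3:2,r4:Add2
c17: CDB Add1=-8 | r0:8,r1:14,r2:-8,r3:2,r4:Add2
c18: - | r0:8,r1:14,r2:-8,r3:2,r4:Add2

STATUS = TAG Add2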